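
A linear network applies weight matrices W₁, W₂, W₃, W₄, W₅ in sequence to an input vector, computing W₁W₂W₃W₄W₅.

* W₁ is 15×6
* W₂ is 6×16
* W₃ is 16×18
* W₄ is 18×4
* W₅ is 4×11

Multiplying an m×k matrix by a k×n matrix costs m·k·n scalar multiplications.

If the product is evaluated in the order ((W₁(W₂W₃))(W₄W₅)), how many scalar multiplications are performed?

(W₂W₃): 6×16 by 16×18 → 6×18, cost 6·16·18 = 1728
(W₁(W₂W₃)): 15×6 by 6×18 → 15×18, cost 15·6·18 = 1620; cumulative 3348
(W₄W₅): 18×4 by 4×11 → 18×11, cost 18·4·11 = 792
((W₁(W₂W₃))(W₄W₅)): 15×18 by 18×11 → 15×11, cost 15·18·11 = 2970; cumulative 7110
Total: 7110 scalar multiplications.

7110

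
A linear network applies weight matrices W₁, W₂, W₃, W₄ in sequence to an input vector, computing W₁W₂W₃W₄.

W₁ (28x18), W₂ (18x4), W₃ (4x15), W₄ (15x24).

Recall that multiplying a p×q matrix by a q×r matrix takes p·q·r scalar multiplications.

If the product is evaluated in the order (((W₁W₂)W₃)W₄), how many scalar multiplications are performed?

13776

(W₁W₂): 28×18 by 18×4 → 28×4, cost 28·18·4 = 2016
((W₁W₂)W₃): 28×4 by 4×15 → 28×15, cost 28·4·15 = 1680; cumulative 3696
(((W₁W₂)W₃)W₄): 28×15 by 15×24 → 28×24, cost 28·15·24 = 10080; cumulative 13776
Total: 13776 scalar multiplications.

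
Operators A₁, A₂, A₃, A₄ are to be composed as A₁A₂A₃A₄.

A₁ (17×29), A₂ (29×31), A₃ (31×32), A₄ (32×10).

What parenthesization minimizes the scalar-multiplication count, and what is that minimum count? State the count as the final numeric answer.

23840

Adjacent pairs: A₁A₂ = 17·29·31 = 15283; A₂A₃ = 29·31·32 = 28768; A₃A₄ = 31·32·10 = 9920.
Length 3: A₁..A₃: k=1: 0+28768+17·29·32=44544; k=2: 15283+0+17·31·32=32147 → min 32147 | A₂..A₄: k=2: 0+9920+29·31·10=18910; k=3: 28768+0+29·32·10=38048 → min 18910.
Length 4: A₁..A₄: k=1: 0+18910+17·29·10=23840; k=2: 15283+9920+17·31·10=30473; k=3: 32147+0+17·32·10=37587 → min 23840.
Optimal parenthesization: (A₁(A₂(A₃A₄))) with cost 23840.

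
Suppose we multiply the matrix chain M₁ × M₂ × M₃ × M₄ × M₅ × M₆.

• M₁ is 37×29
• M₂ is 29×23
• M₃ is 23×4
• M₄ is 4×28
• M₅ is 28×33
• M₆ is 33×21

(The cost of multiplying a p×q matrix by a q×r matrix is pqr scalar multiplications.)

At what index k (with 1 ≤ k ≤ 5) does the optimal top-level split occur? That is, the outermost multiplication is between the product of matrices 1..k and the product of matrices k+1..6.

3

Adjacent pairs: M₁M₂ = 37·29·23 = 24679; M₂M₃ = 29·23·4 = 2668; M₃M₄ = 23·4·28 = 2576; M₄M₅ = 4·28·33 = 3696; M₅M₆ = 28·33·21 = 19404.
Length 3: M₁..M₃: k=1: 0+2668+37·29·4=6960; k=2: 24679+0+37·23·4=28083 → min 6960 | M₂..M₄: k=2: 0+2576+29·23·28=21252; k=3: 2668+0+29·4·28=5916 → min 5916 | M₃..M₅: k=3: 0+3696+23·4·33=6732; k=4: 2576+0+23·28·33=23828 → min 6732 | M₄..M₆: k=4: 0+19404+4·28·21=21756; k=5: 3696+0+4·33·21=6468 → min 6468.
Length 4: M₁..M₄: k=1: 0+5916+37·29·28=35960; k=2: 24679+2576+37·23·28=51083; k=3: 6960+0+37·4·28=11104 → min 11104 | M₂..M₅: k=2: 0+6732+29·23·33=28743; k=3: 2668+3696+29·4·33=10192; k=4: 5916+0+29·28·33=32712 → min 10192 | M₃..M₆: k=3: 0+6468+23·4·21=8400; k=4: 2576+19404+23·28·21=35504; k=5: 6732+0+23·33·21=22671 → min 8400.
Length 5: M₁..M₅: k=1: 0+10192+37·29·33=45601; k=2: 24679+6732+37·23·33=59494; k=3: 6960+3696+37·4·33=15540; k=4: 11104+0+37·28·33=45292 → min 15540 | M₂..M₆: k=2: 0+8400+29·23·21=22407; k=3: 2668+6468+29·4·21=11572; k=4: 5916+19404+29·28·21=42372; k=5: 10192+0+29·33·21=30289 → min 11572.
Top-level splits: k=1: (M₁..M₁)·(M₂..M₆) → 0+11572+37·29·21 = 34105; k=2: (M₁..M₂)·(M₃..M₆) → 24679+8400+37·23·21 = 50950; k=3: (M₁..M₃)·(M₄..M₆) → 6960+6468+37·4·21 = 16536; k=4: (M₁..M₄)·(M₅..M₆) → 11104+19404+37·28·21 = 52264; k=5: (M₁..M₅)·(M₆..M₆) → 15540+0+37·33·21 = 41181.
Best split is after M₃, i.e. k = 3.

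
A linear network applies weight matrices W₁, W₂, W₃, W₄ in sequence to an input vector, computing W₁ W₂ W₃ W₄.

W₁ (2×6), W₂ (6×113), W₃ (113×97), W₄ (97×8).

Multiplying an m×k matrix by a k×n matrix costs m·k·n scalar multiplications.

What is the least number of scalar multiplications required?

24830

Adjacent pairs: W₁W₂ = 2·6·113 = 1356; W₂W₃ = 6·113·97 = 65766; W₃W₄ = 113·97·8 = 87688.
Length 3: W₁..W₃: k=1: 0+65766+2·6·97=66930; k=2: 1356+0+2·113·97=23278 → min 23278 | W₂..W₄: k=2: 0+87688+6·113·8=93112; k=3: 65766+0+6·97·8=70422 → min 70422.
Length 4: W₁..W₄: k=1: 0+70422+2·6·8=70518; k=2: 1356+87688+2·113·8=90852; k=3: 23278+0+2·97·8=24830 → min 24830.
Optimal order: (((W₁ W₂) W₃) W₄) with cost 24830.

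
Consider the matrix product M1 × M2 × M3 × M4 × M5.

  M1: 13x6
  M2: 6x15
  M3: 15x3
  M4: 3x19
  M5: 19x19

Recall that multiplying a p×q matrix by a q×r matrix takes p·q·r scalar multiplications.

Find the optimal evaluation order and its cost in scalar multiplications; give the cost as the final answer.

Adjacent pairs: M1M2 = 13·6·15 = 1170; M2M3 = 6·15·3 = 270; M3M4 = 15·3·19 = 855; M4M5 = 3·19·19 = 1083.
Length 3: M1..M3: k=1: 0+270+13·6·3=504; k=2: 1170+0+13·15·3=1755 → min 504 | M2..M4: k=2: 0+855+6·15·19=2565; k=3: 270+0+6·3·19=612 → min 612 | M3..M5: k=3: 0+1083+15·3·19=1938; k=4: 855+0+15·19·19=6270 → min 1938.
Length 4: M1..M4: k=1: 0+612+13·6·19=2094; k=2: 1170+855+13·15·19=5730; k=3: 504+0+13·3·19=1245 → min 1245 | M2..M5: k=2: 0+1938+6·15·19=3648; k=3: 270+1083+6·3·19=1695; k=4: 612+0+6·19·19=2778 → min 1695.
Length 5: M1..M5: k=1: 0+1695+13·6·19=3177; k=2: 1170+1938+13·15·19=6813; k=3: 504+1083+13·3·19=2328; k=4: 1245+0+13·19·19=5938 → min 2328.
Optimal parenthesization: ((M1 × (M2 × M3)) × (M4 × M5)) with cost 2328.

2328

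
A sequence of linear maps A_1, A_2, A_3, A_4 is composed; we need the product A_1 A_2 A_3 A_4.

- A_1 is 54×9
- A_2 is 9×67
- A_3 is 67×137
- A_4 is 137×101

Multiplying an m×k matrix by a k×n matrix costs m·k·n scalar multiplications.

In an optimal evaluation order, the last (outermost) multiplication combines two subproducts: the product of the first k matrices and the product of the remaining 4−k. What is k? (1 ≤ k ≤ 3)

Adjacent pairs: A_1A_2 = 54·9·67 = 32562; A_2A_3 = 9·67·137 = 82611; A_3A_4 = 67·137·101 = 927079.
Length 3: A_1..A_3: k=1: 0+82611+54·9·137=149193; k=2: 32562+0+54·67·137=528228 → min 149193 | A_2..A_4: k=2: 0+927079+9·67·101=987982; k=3: 82611+0+9·137·101=207144 → min 207144.
Top-level splits: k=1: (A_1..A_1)·(A_2..A_4) → 0+207144+54·9·101 = 256230; k=2: (A_1..A_2)·(A_3..A_4) → 32562+927079+54·67·101 = 1325059; k=3: (A_1..A_3)·(A_4..A_4) → 149193+0+54·137·101 = 896391.
Best split is after A_1, i.e. k = 1.

1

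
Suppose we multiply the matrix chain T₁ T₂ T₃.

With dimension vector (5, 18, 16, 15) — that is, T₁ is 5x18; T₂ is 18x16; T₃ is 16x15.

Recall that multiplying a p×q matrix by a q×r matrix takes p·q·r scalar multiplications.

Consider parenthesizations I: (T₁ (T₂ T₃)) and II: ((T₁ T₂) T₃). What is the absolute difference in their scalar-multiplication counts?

Order I = (T₁ (T₂ T₃)): (T₂ T₃): 18×16 by 16×15 → 18×15, cost 18·16·15 = 4320; (T₁ (T₂ T₃)): 5×18 by 18×15 → 5×15, cost 5·18·15 = 1350; cumulative 5670. Total 5670.
Order II = ((T₁ T₂) T₃): (T₁ T₂): 5×18 by 18×16 → 5×16, cost 5·18·16 = 1440; ((T₁ T₂) T₃): 5×16 by 16×15 → 5×15, cost 5·16·15 = 1200; cumulative 2640. Total 2640.
Difference: |5670 − 2640| = 3030.

3030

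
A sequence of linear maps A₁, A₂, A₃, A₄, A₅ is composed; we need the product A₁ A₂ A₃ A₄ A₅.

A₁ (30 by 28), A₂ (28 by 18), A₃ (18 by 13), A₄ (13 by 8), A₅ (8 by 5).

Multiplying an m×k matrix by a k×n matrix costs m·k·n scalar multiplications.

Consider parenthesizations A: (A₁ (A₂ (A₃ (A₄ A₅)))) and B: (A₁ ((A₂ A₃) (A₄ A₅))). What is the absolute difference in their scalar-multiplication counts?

4682

Order A = (A₁ (A₂ (A₃ (A₄ A₅)))): (A₄ A₅): 13×8 by 8×5 → 13×5, cost 13·8·5 = 520; (A₃ (A₄ A₅)): 18×13 by 13×5 → 18×5, cost 18·13·5 = 1170; cumulative 1690; (A₂ (A₃ (A₄ A₅))): 28×18 by 18×5 → 28×5, cost 28·18·5 = 2520; cumulative 4210; (A₁ (A₂ (A₃ (A₄ A₅)))): 30×28 by 28×5 → 30×5, cost 30·28·5 = 4200; cumulative 8410. Total 8410.
Order B = (A₁ ((A₂ A₃) (A₄ A₅))): (A₂ A₃): 28×18 by 18×13 → 28×13, cost 28·18·13 = 6552; (A₄ A₅): 13×8 by 8×5 → 13×5, cost 13·8·5 = 520; ((A₂ A₃) (A₄ A₅)): 28×13 by 13×5 → 28×5, cost 28·13·5 = 1820; cumulative 8892; (A₁ ((A₂ A₃) (A₄ A₅))): 30×28 by 28×5 → 30×5, cost 30·28·5 = 4200; cumulative 13092. Total 13092.
Difference: |8410 − 13092| = 4682.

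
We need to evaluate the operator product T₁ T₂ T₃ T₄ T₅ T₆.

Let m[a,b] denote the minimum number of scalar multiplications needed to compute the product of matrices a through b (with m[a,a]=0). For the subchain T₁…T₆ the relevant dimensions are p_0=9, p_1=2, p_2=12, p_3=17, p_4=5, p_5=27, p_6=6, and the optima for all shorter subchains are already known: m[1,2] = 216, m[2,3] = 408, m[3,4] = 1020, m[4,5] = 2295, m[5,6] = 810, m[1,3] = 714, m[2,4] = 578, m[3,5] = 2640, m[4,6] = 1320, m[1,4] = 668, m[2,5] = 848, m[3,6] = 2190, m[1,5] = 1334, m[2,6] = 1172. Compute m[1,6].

m[1,6] = min over k∈[1,5] of m[1,k]+m[k+1,6]+p_{0}·p_k·p_{6}.
k=1: 0 + 1172 + 9·2·6 = 1280; k=2: 216 + 2190 + 9·12·6 = 3054; k=3: 714 + 1320 + 9·17·6 = 2952; k=4: 668 + 810 + 9·5·6 = 1748; k=5: 1334 + 0 + 9·27·6 = 2792.
Minimum: 1280 at k=1.

1280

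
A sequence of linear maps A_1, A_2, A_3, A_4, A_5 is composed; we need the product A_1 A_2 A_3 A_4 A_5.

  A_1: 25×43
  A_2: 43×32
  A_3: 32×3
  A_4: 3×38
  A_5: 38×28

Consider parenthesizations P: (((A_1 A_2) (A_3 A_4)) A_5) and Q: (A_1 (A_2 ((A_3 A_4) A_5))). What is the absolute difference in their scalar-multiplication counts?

11276

Order P = (((A_1 A_2) (A_3 A_4)) A_5): (A_1 A_2): 25×43 by 43×32 → 25×32, cost 25·43·32 = 34400; (A_3 A_4): 32×3 by 3×38 → 32×38, cost 32·3·38 = 3648; ((A_1 A_2) (A_3 A_4)): 25×32 by 32×38 → 25×38, cost 25·32·38 = 30400; cumulative 68448; (((A_1 A_2) (A_3 A_4)) A_5): 25×38 by 38×28 → 25×28, cost 25·38·28 = 26600; cumulative 95048. Total 95048.
Order Q = (A_1 (A_2 ((A_3 A_4) A_5))): (A_3 A_4): 32×3 by 3×38 → 32×38, cost 32·3·38 = 3648; ((A_3 A_4) A_5): 32×38 by 38×28 → 32×28, cost 32·38·28 = 34048; cumulative 37696; (A_2 ((A_3 A_4) A_5)): 43×32 by 32×28 → 43×28, cost 43·32·28 = 38528; cumulative 76224; (A_1 (A_2 ((A_3 A_4) A_5))): 25×43 by 43×28 → 25×28, cost 25·43·28 = 30100; cumulative 106324. Total 106324.
Difference: |95048 − 106324| = 11276.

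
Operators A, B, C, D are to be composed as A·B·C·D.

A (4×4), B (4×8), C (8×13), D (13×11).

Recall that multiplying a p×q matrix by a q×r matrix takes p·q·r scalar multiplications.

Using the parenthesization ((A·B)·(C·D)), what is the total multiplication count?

1624

(A·B): 4×4 by 4×8 → 4×8, cost 4·4·8 = 128
(C·D): 8×13 by 13×11 → 8×11, cost 8·13·11 = 1144
((A·B)·(C·D)): 4×8 by 8×11 → 4×11, cost 4·8·11 = 352; cumulative 1624
Total: 1624 scalar multiplications.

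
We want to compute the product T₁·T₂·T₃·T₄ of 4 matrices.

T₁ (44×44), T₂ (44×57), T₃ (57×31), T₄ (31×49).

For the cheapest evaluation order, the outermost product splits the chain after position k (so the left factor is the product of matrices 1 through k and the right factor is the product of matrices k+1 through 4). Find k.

3

Adjacent pairs: T₁T₂ = 44·44·57 = 110352; T₂T₃ = 44·57·31 = 77748; T₃T₄ = 57·31·49 = 86583.
Length 3: T₁..T₃: k=1: 0+77748+44·44·31=137764; k=2: 110352+0+44·57·31=188100 → min 137764 | T₂..T₄: k=2: 0+86583+44·57·49=209475; k=3: 77748+0+44·31·49=144584 → min 144584.
Top-level splits: k=1: (T₁..T₁)·(T₂..T₄) → 0+144584+44·44·49 = 239448; k=2: (T₁..T₂)·(T₃..T₄) → 110352+86583+44·57·49 = 319827; k=3: (T₁..T₃)·(T₄..T₄) → 137764+0+44·31·49 = 204600.
Best split is after T₃, i.e. k = 3.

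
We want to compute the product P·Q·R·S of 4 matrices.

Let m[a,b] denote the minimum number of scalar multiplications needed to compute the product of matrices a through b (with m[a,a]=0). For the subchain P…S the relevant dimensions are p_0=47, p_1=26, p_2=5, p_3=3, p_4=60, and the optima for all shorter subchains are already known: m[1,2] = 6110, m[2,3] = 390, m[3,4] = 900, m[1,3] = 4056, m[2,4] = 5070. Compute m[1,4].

m[1,4] = min over k∈[1,3] of m[1,k]+m[k+1,4]+p_{0}·p_k·p_{4}.
k=1: 0 + 5070 + 47·26·60 = 78390; k=2: 6110 + 900 + 47·5·60 = 21110; k=3: 4056 + 0 + 47·3·60 = 12516.
Minimum: 12516 at k=3.

12516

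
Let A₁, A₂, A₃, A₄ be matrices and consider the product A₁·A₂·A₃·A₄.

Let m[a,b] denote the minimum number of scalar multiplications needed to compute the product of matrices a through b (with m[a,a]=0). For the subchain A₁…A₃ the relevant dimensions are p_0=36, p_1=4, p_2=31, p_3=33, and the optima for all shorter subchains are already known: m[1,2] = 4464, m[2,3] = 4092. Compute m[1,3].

8844

m[1,3] = min over k∈[1,2] of m[1,k]+m[k+1,3]+p_{0}·p_k·p_{3}.
k=1: 0 + 4092 + 36·4·33 = 8844; k=2: 4464 + 0 + 36·31·33 = 41292.
Minimum: 8844 at k=1.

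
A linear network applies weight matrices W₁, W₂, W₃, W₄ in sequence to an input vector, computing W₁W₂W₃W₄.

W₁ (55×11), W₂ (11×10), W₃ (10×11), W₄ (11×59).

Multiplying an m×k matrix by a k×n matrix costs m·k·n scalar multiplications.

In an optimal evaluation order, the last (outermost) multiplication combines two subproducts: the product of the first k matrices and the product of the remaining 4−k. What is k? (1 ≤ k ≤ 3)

3

Adjacent pairs: W₁W₂ = 55·11·10 = 6050; W₂W₃ = 11·10·11 = 1210; W₃W₄ = 10·11·59 = 6490.
Length 3: W₁..W₃: k=1: 0+1210+55·11·11=7865; k=2: 6050+0+55·10·11=12100 → min 7865 | W₂..W₄: k=2: 0+6490+11·10·59=12980; k=3: 1210+0+11·11·59=8349 → min 8349.
Top-level splits: k=1: (W₁..W₁)·(W₂..W₄) → 0+8349+55·11·59 = 44044; k=2: (W₁..W₂)·(W₃..W₄) → 6050+6490+55·10·59 = 44990; k=3: (W₁..W₃)·(W₄..W₄) → 7865+0+55·11·59 = 43560.
Best split is after W₃, i.e. k = 3.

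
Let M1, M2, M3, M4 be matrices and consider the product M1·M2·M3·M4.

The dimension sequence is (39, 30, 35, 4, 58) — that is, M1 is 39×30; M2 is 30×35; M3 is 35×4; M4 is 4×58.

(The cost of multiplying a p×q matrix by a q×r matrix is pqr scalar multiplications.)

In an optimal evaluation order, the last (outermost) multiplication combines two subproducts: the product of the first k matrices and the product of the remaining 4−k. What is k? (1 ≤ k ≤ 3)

Adjacent pairs: M1M2 = 39·30·35 = 40950; M2M3 = 30·35·4 = 4200; M3M4 = 35·4·58 = 8120.
Length 3: M1..M3: k=1: 0+4200+39·30·4=8880; k=2: 40950+0+39·35·4=46410 → min 8880 | M2..M4: k=2: 0+8120+30·35·58=69020; k=3: 4200+0+30·4·58=11160 → min 11160.
Top-level splits: k=1: (M1..M1)·(M2..M4) → 0+11160+39·30·58 = 79020; k=2: (M1..M2)·(M3..M4) → 40950+8120+39·35·58 = 128240; k=3: (M1..M3)·(M4..M4) → 8880+0+39·4·58 = 17928.
Best split is after M3, i.e. k = 3.

3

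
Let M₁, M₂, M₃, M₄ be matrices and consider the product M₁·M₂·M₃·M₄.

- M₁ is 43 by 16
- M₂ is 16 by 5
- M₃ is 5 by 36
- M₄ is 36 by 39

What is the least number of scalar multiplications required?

Adjacent pairs: M₁M₂ = 43·16·5 = 3440; M₂M₃ = 16·5·36 = 2880; M₃M₄ = 5·36·39 = 7020.
Length 3: M₁..M₃: k=1: 0+2880+43·16·36=27648; k=2: 3440+0+43·5·36=11180 → min 11180 | M₂..M₄: k=2: 0+7020+16·5·39=10140; k=3: 2880+0+16·36·39=25344 → min 10140.
Length 4: M₁..M₄: k=1: 0+10140+43·16·39=36972; k=2: 3440+7020+43·5·39=18845; k=3: 11180+0+43·36·39=71552 → min 18845.
Optimal order: ((M₁·M₂)·(M₃·M₄)) with cost 18845.

18845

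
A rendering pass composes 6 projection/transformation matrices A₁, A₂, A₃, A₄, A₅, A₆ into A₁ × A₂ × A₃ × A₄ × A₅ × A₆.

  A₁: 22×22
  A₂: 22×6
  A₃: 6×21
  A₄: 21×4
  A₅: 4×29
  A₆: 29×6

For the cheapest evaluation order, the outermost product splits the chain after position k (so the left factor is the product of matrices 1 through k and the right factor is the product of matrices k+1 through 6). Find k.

Adjacent pairs: A₁A₂ = 22·22·6 = 2904; A₂A₃ = 22·6·21 = 2772; A₃A₄ = 6·21·4 = 504; A₄A₅ = 21·4·29 = 2436; A₅A₆ = 4·29·6 = 696.
Length 3: A₁..A₃: k=1: 0+2772+22·22·21=12936; k=2: 2904+0+22·6·21=5676 → min 5676 | A₂..A₄: k=2: 0+504+22·6·4=1032; k=3: 2772+0+22·21·4=4620 → min 1032 | A₃..A₅: k=3: 0+2436+6·21·29=6090; k=4: 504+0+6·4·29=1200 → min 1200 | A₄..A₆: k=4: 0+696+21·4·6=1200; k=5: 2436+0+21·29·6=6090 → min 1200.
Length 4: A₁..A₄: k=1: 0+1032+22·22·4=2968; k=2: 2904+504+22·6·4=3936; k=3: 5676+0+22·21·4=7524 → min 2968 | A₂..A₅: k=2: 0+1200+22·6·29=5028; k=3: 2772+2436+22·21·29=18606; k=4: 1032+0+22·4·29=3584 → min 3584 | A₃..A₆: k=3: 0+1200+6·21·6=1956; k=4: 504+696+6·4·6=1344; k=5: 1200+0+6·29·6=2244 → min 1344.
Length 5: A₁..A₅: k=1: 0+3584+22·22·29=17620; k=2: 2904+1200+22·6·29=7932; k=3: 5676+2436+22·21·29=21510; k=4: 2968+0+22·4·29=5520 → min 5520 | A₂..A₆: k=2: 0+1344+22·6·6=2136; k=3: 2772+1200+22·21·6=6744; k=4: 1032+696+22·4·6=2256; k=5: 3584+0+22·29·6=7412 → min 2136.
Top-level splits: k=1: (A₁..A₁)·(A₂..A₆) → 0+2136+22·22·6 = 5040; k=2: (A₁..A₂)·(A₃..A₆) → 2904+1344+22·6·6 = 5040; k=3: (A₁..A₃)·(A₄..A₆) → 5676+1200+22·21·6 = 9648; k=4: (A₁..A₄)·(A₅..A₆) → 2968+696+22·4·6 = 4192; k=5: (A₁..A₅)·(A₆..A₆) → 5520+0+22·29·6 = 9348.
Best split is after A₄, i.e. k = 4.

4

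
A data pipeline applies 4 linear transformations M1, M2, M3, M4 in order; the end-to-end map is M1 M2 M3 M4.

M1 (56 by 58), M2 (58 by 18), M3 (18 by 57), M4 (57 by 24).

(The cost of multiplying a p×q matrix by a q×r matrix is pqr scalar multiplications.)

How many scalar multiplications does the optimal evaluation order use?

107280

Adjacent pairs: M1M2 = 56·58·18 = 58464; M2M3 = 58·18·57 = 59508; M3M4 = 18·57·24 = 24624.
Length 3: M1..M3: k=1: 0+59508+56·58·57=244644; k=2: 58464+0+56·18·57=115920 → min 115920 | M2..M4: k=2: 0+24624+58·18·24=49680; k=3: 59508+0+58·57·24=138852 → min 49680.
Length 4: M1..M4: k=1: 0+49680+56·58·24=127632; k=2: 58464+24624+56·18·24=107280; k=3: 115920+0+56·57·24=192528 → min 107280.
Optimal order: ((M1 M2) (M3 M4)) with cost 107280.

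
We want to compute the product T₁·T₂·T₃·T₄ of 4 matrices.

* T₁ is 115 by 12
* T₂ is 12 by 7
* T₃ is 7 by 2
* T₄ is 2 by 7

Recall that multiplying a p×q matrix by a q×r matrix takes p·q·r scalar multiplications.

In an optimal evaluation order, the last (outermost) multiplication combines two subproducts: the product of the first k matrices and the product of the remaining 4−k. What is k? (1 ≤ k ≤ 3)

3

Adjacent pairs: T₁T₂ = 115·12·7 = 9660; T₂T₃ = 12·7·2 = 168; T₃T₄ = 7·2·7 = 98.
Length 3: T₁..T₃: k=1: 0+168+115·12·2=2928; k=2: 9660+0+115·7·2=11270 → min 2928 | T₂..T₄: k=2: 0+98+12·7·7=686; k=3: 168+0+12·2·7=336 → min 336.
Top-level splits: k=1: (T₁..T₁)·(T₂..T₄) → 0+336+115·12·7 = 9996; k=2: (T₁..T₂)·(T₃..T₄) → 9660+98+115·7·7 = 15393; k=3: (T₁..T₃)·(T₄..T₄) → 2928+0+115·2·7 = 4538.
Best split is after T₃, i.e. k = 3.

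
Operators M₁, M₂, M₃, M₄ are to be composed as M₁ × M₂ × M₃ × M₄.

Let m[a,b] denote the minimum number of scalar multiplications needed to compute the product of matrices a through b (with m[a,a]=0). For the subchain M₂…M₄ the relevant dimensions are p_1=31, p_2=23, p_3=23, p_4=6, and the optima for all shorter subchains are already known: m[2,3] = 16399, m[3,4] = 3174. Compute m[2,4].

m[2,4] = min over k∈[2,3] of m[2,k]+m[k+1,4]+p_{1}·p_k·p_{4}.
k=2: 0 + 3174 + 31·23·6 = 7452; k=3: 16399 + 0 + 31·23·6 = 20677.
Minimum: 7452 at k=2.

7452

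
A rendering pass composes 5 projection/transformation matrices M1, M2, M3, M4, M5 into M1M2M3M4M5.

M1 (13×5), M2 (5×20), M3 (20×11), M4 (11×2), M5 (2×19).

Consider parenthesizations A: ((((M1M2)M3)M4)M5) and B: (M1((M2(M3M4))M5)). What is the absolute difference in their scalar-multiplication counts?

Order A = ((((M1M2)M3)M4)M5): (M1M2): 13×5 by 5×20 → 13×20, cost 13·5·20 = 1300; ((M1M2)M3): 13×20 by 20×11 → 13×11, cost 13·20·11 = 2860; cumulative 4160; (((M1M2)M3)M4): 13×11 by 11×2 → 13×2, cost 13·11·2 = 286; cumulative 4446; ((((M1M2)M3)M4)M5): 13×2 by 2×19 → 13×19, cost 13·2·19 = 494; cumulative 4940. Total 4940.
Order B = (M1((M2(M3M4))M5)): (M3M4): 20×11 by 11×2 → 20×2, cost 20·11·2 = 440; (M2(M3M4)): 5×20 by 20×2 → 5×2, cost 5·20·2 = 200; cumulative 640; ((M2(M3M4))M5): 5×2 by 2×19 → 5×19, cost 5·2·19 = 190; cumulative 830; (M1((M2(M3M4))M5)): 13×5 by 5×19 → 13×19, cost 13·5·19 = 1235; cumulative 2065. Total 2065.
Difference: |4940 − 2065| = 2875.

2875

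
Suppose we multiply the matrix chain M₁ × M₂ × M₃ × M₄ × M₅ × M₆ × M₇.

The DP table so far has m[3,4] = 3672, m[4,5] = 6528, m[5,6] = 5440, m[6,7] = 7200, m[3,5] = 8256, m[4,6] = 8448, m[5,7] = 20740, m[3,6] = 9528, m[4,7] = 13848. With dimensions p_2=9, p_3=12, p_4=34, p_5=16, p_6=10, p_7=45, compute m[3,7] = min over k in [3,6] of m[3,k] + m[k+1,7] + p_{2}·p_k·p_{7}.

m[3,7] = min over k∈[3,6] of m[3,k]+m[k+1,7]+p_{2}·p_k·p_{7}.
k=3: 0 + 13848 + 9·12·45 = 18708; k=4: 3672 + 20740 + 9·34·45 = 38182; k=5: 8256 + 7200 + 9·16·45 = 21936; k=6: 9528 + 0 + 9·10·45 = 13578.
Minimum: 13578 at k=6.

13578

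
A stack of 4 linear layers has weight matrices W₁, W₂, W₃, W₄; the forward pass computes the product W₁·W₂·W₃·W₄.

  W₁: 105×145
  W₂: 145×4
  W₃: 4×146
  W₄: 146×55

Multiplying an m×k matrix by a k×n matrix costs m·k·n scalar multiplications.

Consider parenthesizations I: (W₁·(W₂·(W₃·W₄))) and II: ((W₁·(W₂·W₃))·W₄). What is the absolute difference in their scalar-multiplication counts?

Order I = (W₁·(W₂·(W₃·W₄))): (W₃·W₄): 4×146 by 146×55 → 4×55, cost 4·146·55 = 32120; (W₂·(W₃·W₄)): 145×4 by 4×55 → 145×55, cost 145·4·55 = 31900; cumulative 64020; (W₁·(W₂·(W₃·W₄))): 105×145 by 145×55 → 105×55, cost 105·145·55 = 837375; cumulative 901395. Total 901395.
Order II = ((W₁·(W₂·W₃))·W₄): (W₂·W₃): 145×4 by 4×146 → 145×146, cost 145·4·146 = 84680; (W₁·(W₂·W₃)): 105×145 by 145×146 → 105×146, cost 105·145·146 = 2222850; cumulative 2307530; ((W₁·(W₂·W₃))·W₄): 105×146 by 146×55 → 105×55, cost 105·146·55 = 843150; cumulative 3150680. Total 3150680.
Difference: |901395 − 3150680| = 2249285.

2249285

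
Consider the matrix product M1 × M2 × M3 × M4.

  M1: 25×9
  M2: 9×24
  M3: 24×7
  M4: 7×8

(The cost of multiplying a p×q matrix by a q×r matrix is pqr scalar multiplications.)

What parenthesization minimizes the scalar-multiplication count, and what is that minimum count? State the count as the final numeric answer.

Adjacent pairs: M1M2 = 25·9·24 = 5400; M2M3 = 9·24·7 = 1512; M3M4 = 24·7·8 = 1344.
Length 3: M1..M3: k=1: 0+1512+25·9·7=3087; k=2: 5400+0+25·24·7=9600 → min 3087 | M2..M4: k=2: 0+1344+9·24·8=3072; k=3: 1512+0+9·7·8=2016 → min 2016.
Length 4: M1..M4: k=1: 0+2016+25·9·8=3816; k=2: 5400+1344+25·24·8=11544; k=3: 3087+0+25·7·8=4487 → min 3816.
Optimal parenthesization: (M1 × ((M2 × M3) × M4)) with cost 3816.

3816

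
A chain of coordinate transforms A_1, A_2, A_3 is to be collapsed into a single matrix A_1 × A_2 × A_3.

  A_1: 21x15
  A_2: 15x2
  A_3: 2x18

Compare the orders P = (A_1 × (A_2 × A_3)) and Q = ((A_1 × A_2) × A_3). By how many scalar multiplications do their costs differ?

4824

Order P = (A_1 × (A_2 × A_3)): (A_2 × A_3): 15×2 by 2×18 → 15×18, cost 15·2·18 = 540; (A_1 × (A_2 × A_3)): 21×15 by 15×18 → 21×18, cost 21·15·18 = 5670; cumulative 6210. Total 6210.
Order Q = ((A_1 × A_2) × A_3): (A_1 × A_2): 21×15 by 15×2 → 21×2, cost 21·15·2 = 630; ((A_1 × A_2) × A_3): 21×2 by 2×18 → 21×18, cost 21·2·18 = 756; cumulative 1386. Total 1386.
Difference: |6210 − 1386| = 4824.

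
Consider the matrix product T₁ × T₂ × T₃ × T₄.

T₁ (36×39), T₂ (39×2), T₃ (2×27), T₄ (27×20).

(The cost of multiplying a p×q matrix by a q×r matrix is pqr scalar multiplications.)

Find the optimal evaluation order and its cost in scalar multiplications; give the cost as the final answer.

Adjacent pairs: T₁T₂ = 36·39·2 = 2808; T₂T₃ = 39·2·27 = 2106; T₃T₄ = 2·27·20 = 1080.
Length 3: T₁..T₃: k=1: 0+2106+36·39·27=40014; k=2: 2808+0+36·2·27=4752 → min 4752 | T₂..T₄: k=2: 0+1080+39·2·20=2640; k=3: 2106+0+39·27·20=23166 → min 2640.
Length 4: T₁..T₄: k=1: 0+2640+36·39·20=30720; k=2: 2808+1080+36·2·20=5328; k=3: 4752+0+36·27·20=24192 → min 5328.
Optimal parenthesization: ((T₁ × T₂) × (T₃ × T₄)) with cost 5328.

5328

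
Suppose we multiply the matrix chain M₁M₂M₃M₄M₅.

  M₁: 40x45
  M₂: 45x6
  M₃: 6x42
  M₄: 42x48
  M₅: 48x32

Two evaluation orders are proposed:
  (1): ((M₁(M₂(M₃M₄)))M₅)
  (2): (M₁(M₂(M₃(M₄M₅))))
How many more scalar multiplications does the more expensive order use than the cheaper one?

34080

Order (1) = ((M₁(M₂(M₃M₄)))M₅): (M₃M₄): 6×42 by 42×48 → 6×48, cost 6·42·48 = 12096; (M₂(M₃M₄)): 45×6 by 6×48 → 45×48, cost 45·6·48 = 12960; cumulative 25056; (M₁(M₂(M₃M₄))): 40×45 by 45×48 → 40×48, cost 40·45·48 = 86400; cumulative 111456; ((M₁(M₂(M₃M₄)))M₅): 40×48 by 48×32 → 40×32, cost 40·48·32 = 61440; cumulative 172896. Total 172896.
Order (2) = (M₁(M₂(M₃(M₄M₅)))): (M₄M₅): 42×48 by 48×32 → 42×32, cost 42·48·32 = 64512; (M₃(M₄M₅)): 6×42 by 42×32 → 6×32, cost 6·42·32 = 8064; cumulative 72576; (M₂(M₃(M₄M₅))): 45×6 by 6×32 → 45×32, cost 45·6·32 = 8640; cumulative 81216; (M₁(M₂(M₃(M₄M₅)))): 40×45 by 45×32 → 40×32, cost 40·45·32 = 57600; cumulative 138816. Total 138816.
Difference: |172896 − 138816| = 34080.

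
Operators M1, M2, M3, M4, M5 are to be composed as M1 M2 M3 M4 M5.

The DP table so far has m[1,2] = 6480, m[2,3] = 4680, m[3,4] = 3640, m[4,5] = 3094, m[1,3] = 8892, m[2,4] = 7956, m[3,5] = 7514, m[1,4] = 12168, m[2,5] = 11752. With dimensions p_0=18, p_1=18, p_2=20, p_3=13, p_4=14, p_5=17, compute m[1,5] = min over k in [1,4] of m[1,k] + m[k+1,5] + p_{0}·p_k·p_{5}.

m[1,5] = min over k∈[1,4] of m[1,k]+m[k+1,5]+p_{0}·p_k·p_{5}.
k=1: 0 + 11752 + 18·18·17 = 17260; k=2: 6480 + 7514 + 18·20·17 = 20114; k=3: 8892 + 3094 + 18·13·17 = 15964; k=4: 12168 + 0 + 18·14·17 = 16452.
Minimum: 15964 at k=3.

15964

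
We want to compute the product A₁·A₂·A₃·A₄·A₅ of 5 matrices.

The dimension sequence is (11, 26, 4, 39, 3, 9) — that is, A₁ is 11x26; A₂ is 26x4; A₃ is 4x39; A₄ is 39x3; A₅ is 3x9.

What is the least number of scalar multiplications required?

1935

Adjacent pairs: A₁A₂ = 11·26·4 = 1144; A₂A₃ = 26·4·39 = 4056; A₃A₄ = 4·39·3 = 468; A₄A₅ = 39·3·9 = 1053.
Length 3: A₁..A₃: k=1: 0+4056+11·26·39=15210; k=2: 1144+0+11·4·39=2860 → min 2860 | A₂..A₄: k=2: 0+468+26·4·3=780; k=3: 4056+0+26·39·3=7098 → min 780 | A₃..A₅: k=3: 0+1053+4·39·9=2457; k=4: 468+0+4·3·9=576 → min 576.
Length 4: A₁..A₄: k=1: 0+780+11·26·3=1638; k=2: 1144+468+11·4·3=1744; k=3: 2860+0+11·39·3=4147 → min 1638 | A₂..A₅: k=2: 0+576+26·4·9=1512; k=3: 4056+1053+26·39·9=14235; k=4: 780+0+26·3·9=1482 → min 1482.
Length 5: A₁..A₅: k=1: 0+1482+11·26·9=4056; k=2: 1144+576+11·4·9=2116; k=3: 2860+1053+11·39·9=7774; k=4: 1638+0+11·3·9=1935 → min 1935.
Optimal order: ((A₁·(A₂·(A₃·A₄)))·A₅) with cost 1935.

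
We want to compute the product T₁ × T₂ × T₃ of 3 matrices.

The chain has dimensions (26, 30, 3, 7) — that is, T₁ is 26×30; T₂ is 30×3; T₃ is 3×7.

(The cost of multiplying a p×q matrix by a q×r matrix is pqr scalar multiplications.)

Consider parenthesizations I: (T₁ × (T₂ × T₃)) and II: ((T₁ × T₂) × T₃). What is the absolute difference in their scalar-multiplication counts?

3204

Order I = (T₁ × (T₂ × T₃)): (T₂ × T₃): 30×3 by 3×7 → 30×7, cost 30·3·7 = 630; (T₁ × (T₂ × T₃)): 26×30 by 30×7 → 26×7, cost 26·30·7 = 5460; cumulative 6090. Total 6090.
Order II = ((T₁ × T₂) × T₃): (T₁ × T₂): 26×30 by 30×3 → 26×3, cost 26·30·3 = 2340; ((T₁ × T₂) × T₃): 26×3 by 3×7 → 26×7, cost 26·3·7 = 546; cumulative 2886. Total 2886.
Difference: |6090 − 2886| = 3204.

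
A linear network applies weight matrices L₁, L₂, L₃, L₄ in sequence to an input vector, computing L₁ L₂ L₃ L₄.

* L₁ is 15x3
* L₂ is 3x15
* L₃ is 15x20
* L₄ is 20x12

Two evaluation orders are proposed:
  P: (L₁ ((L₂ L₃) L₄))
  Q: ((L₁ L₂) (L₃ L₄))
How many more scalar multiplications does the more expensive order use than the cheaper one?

4815

Order P = (L₁ ((L₂ L₃) L₄)): (L₂ L₃): 3×15 by 15×20 → 3×20, cost 3·15·20 = 900; ((L₂ L₃) L₄): 3×20 by 20×12 → 3×12, cost 3·20·12 = 720; cumulative 1620; (L₁ ((L₂ L₃) L₄)): 15×3 by 3×12 → 15×12, cost 15·3·12 = 540; cumulative 2160. Total 2160.
Order Q = ((L₁ L₂) (L₃ L₄)): (L₁ L₂): 15×3 by 3×15 → 15×15, cost 15·3·15 = 675; (L₃ L₄): 15×20 by 20×12 → 15×12, cost 15·20·12 = 3600; ((L₁ L₂) (L₃ L₄)): 15×15 by 15×12 → 15×12, cost 15·15·12 = 2700; cumulative 6975. Total 6975.
Difference: |2160 − 6975| = 4815.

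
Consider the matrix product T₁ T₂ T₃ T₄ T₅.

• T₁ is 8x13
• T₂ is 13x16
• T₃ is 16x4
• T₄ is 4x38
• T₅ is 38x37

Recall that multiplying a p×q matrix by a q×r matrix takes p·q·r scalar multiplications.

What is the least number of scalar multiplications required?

8056

Adjacent pairs: T₁T₂ = 8·13·16 = 1664; T₂T₃ = 13·16·4 = 832; T₃T₄ = 16·4·38 = 2432; T₄T₅ = 4·38·37 = 5624.
Length 3: T₁..T₃: k=1: 0+832+8·13·4=1248; k=2: 1664+0+8·16·4=2176 → min 1248 | T₂..T₄: k=2: 0+2432+13·16·38=10336; k=3: 832+0+13·4·38=2808 → min 2808 | T₃..T₅: k=3: 0+5624+16·4·37=7992; k=4: 2432+0+16·38·37=24928 → min 7992.
Length 4: T₁..T₄: k=1: 0+2808+8·13·38=6760; k=2: 1664+2432+8·16·38=8960; k=3: 1248+0+8·4·38=2464 → min 2464 | T₂..T₅: k=2: 0+7992+13·16·37=15688; k=3: 832+5624+13·4·37=8380; k=4: 2808+0+13·38·37=21086 → min 8380.
Length 5: T₁..T₅: k=1: 0+8380+8·13·37=12228; k=2: 1664+7992+8·16·37=14392; k=3: 1248+5624+8·4·37=8056; k=4: 2464+0+8·38·37=13712 → min 8056.
Optimal order: ((T₁ (T₂ T₃)) (T₄ T₅)) with cost 8056.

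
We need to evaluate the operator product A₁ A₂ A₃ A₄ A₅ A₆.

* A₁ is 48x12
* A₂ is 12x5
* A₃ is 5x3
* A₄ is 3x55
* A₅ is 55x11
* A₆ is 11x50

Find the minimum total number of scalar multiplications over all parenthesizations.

Adjacent pairs: A₁A₂ = 48·12·5 = 2880; A₂A₃ = 12·5·3 = 180; A₃A₄ = 5·3·55 = 825; A₄A₅ = 3·55·11 = 1815; A₅A₆ = 55·11·50 = 30250.
Length 3: A₁..A₃: k=1: 0+180+48·12·3=1908; k=2: 2880+0+48·5·3=3600 → min 1908 | A₂..A₄: k=2: 0+825+12·5·55=4125; k=3: 180+0+12·3·55=2160 → min 2160 | A₃..A₅: k=3: 0+1815+5·3·11=1980; k=4: 825+0+5·55·11=3850 → min 1980 | A₄..A₆: k=4: 0+30250+3·55·50=38500; k=5: 1815+0+3·11·50=3465 → min 3465.
Length 4: A₁..A₄: k=1: 0+2160+48·12·55=33840; k=2: 2880+825+48·5·55=16905; k=3: 1908+0+48·3·55=9828 → min 9828 | A₂..A₅: k=2: 0+1980+12·5·11=2640; k=3: 180+1815+12·3·11=2391; k=4: 2160+0+12·55·11=9420 → min 2391 | A₃..A₆: k=3: 0+3465+5·3·50=4215; k=4: 825+30250+5·55·50=44825; k=5: 1980+0+5·11·50=4730 → min 4215.
Length 5: A₁..A₅: k=1: 0+2391+48·12·11=8727; k=2: 2880+1980+48·5·11=7500; k=3: 1908+1815+48·3·11=5307; k=4: 9828+0+48·55·11=38868 → min 5307 | A₂..A₆: k=2: 0+4215+12·5·50=7215; k=3: 180+3465+12·3·50=5445; k=4: 2160+30250+12·55·50=65410; k=5: 2391+0+12·11·50=8991 → min 5445.
Length 6: A₁..A₆: k=1: 0+5445+48·12·50=34245; k=2: 2880+4215+48·5·50=19095; k=3: 1908+3465+48·3·50=12573; k=4: 9828+30250+48·55·50=172078; k=5: 5307+0+48·11·50=31707 → min 12573.
Optimal order: ((A₁ (A₂ A₃)) ((A₄ A₅) A₆)) with cost 12573.

12573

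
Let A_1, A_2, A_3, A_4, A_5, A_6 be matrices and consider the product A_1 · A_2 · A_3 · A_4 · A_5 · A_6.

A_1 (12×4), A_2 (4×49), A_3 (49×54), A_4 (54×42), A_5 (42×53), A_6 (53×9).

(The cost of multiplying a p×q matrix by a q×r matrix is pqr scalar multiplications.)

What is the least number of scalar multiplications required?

Adjacent pairs: A_1A_2 = 12·4·49 = 2352; A_2A_3 = 4·49·54 = 10584; A_3A_4 = 49·54·42 = 111132; A_4A_5 = 54·42·53 = 120204; A_5A_6 = 42·53·9 = 20034.
Length 3: A_1..A_3: k=1: 0+10584+12·4·54=13176; k=2: 2352+0+12·49·54=34104 → min 13176 | A_2..A_4: k=2: 0+111132+4·49·42=119364; k=3: 10584+0+4·54·42=19656 → min 19656 | A_3..A_5: k=3: 0+120204+49·54·53=260442; k=4: 111132+0+49·42·53=220206 → min 220206 | A_4..A_6: k=4: 0+20034+54·42·9=40446; k=5: 120204+0+54·53·9=145962 → min 40446.
Length 4: A_1..A_4: k=1: 0+19656+12·4·42=21672; k=2: 2352+111132+12·49·42=138180; k=3: 13176+0+12·54·42=40392 → min 21672 | A_2..A_5: k=2: 0+220206+4·49·53=230594; k=3: 10584+120204+4·54·53=142236; k=4: 19656+0+4·42·53=28560 → min 28560 | A_3..A_6: k=3: 0+40446+49·54·9=64260; k=4: 111132+20034+49·42·9=149688; k=5: 220206+0+49·53·9=243579 → min 64260.
Length 5: A_1..A_5: k=1: 0+28560+12·4·53=31104; k=2: 2352+220206+12·49·53=253722; k=3: 13176+120204+12·54·53=167724; k=4: 21672+0+12·42·53=48384 → min 31104 | A_2..A_6: k=2: 0+64260+4·49·9=66024; k=3: 10584+40446+4·54·9=52974; k=4: 19656+20034+4·42·9=41202; k=5: 28560+0+4·53·9=30468 → min 30468.
Length 6: A_1..A_6: k=1: 0+30468+12·4·9=30900; k=2: 2352+64260+12·49·9=71904; k=3: 13176+40446+12·54·9=59454; k=4: 21672+20034+12·42·9=46242; k=5: 31104+0+12·53·9=36828 → min 30900.
Optimal order: (A_1 · ((((A_2 · A_3) · A_4) · A_5) · A_6)) with cost 30900.

30900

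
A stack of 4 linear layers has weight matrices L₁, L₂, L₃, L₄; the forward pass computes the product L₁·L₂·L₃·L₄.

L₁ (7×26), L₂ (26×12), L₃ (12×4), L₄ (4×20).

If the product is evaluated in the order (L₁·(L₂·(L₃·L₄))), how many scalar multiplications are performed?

(L₃·L₄): 12×4 by 4×20 → 12×20, cost 12·4·20 = 960
(L₂·(L₃·L₄)): 26×12 by 12×20 → 26×20, cost 26·12·20 = 6240; cumulative 7200
(L₁·(L₂·(L₃·L₄))): 7×26 by 26×20 → 7×20, cost 7·26·20 = 3640; cumulative 10840
Total: 10840 scalar multiplications.

10840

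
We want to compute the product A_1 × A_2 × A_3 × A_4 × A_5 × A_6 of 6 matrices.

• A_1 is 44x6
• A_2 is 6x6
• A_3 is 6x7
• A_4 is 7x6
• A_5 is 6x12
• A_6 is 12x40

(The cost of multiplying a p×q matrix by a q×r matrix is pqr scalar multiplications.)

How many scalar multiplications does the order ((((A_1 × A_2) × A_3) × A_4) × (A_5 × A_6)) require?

18720

(A_1 × A_2): 44×6 by 6×6 → 44×6, cost 44·6·6 = 1584
((A_1 × A_2) × A_3): 44×6 by 6×7 → 44×7, cost 44·6·7 = 1848; cumulative 3432
(((A_1 × A_2) × A_3) × A_4): 44×7 by 7×6 → 44×6, cost 44·7·6 = 1848; cumulative 5280
(A_5 × A_6): 6×12 by 12×40 → 6×40, cost 6·12·40 = 2880
((((A_1 × A_2) × A_3) × A_4) × (A_5 × A_6)): 44×6 by 6×40 → 44×40, cost 44·6·40 = 10560; cumulative 18720
Total: 18720 scalar multiplications.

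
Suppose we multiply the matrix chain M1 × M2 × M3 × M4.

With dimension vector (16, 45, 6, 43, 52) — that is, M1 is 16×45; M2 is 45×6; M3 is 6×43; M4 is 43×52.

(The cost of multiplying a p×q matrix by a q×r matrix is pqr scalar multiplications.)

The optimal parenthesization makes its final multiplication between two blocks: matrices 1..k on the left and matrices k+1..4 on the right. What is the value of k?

2

Adjacent pairs: M1M2 = 16·45·6 = 4320; M2M3 = 45·6·43 = 11610; M3M4 = 6·43·52 = 13416.
Length 3: M1..M3: k=1: 0+11610+16·45·43=42570; k=2: 4320+0+16·6·43=8448 → min 8448 | M2..M4: k=2: 0+13416+45·6·52=27456; k=3: 11610+0+45·43·52=112230 → min 27456.
Top-level splits: k=1: (M1..M1)·(M2..M4) → 0+27456+16·45·52 = 64896; k=2: (M1..M2)·(M3..M4) → 4320+13416+16·6·52 = 22728; k=3: (M1..M3)·(M4..M4) → 8448+0+16·43·52 = 44224.
Best split is after M2, i.e. k = 2.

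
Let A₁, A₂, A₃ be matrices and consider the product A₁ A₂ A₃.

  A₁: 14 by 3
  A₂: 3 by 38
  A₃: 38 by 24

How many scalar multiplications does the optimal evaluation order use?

Order (A₁ (A₂ A₃)): (A₂ A₃): 3×38 by 38×24 → 3×24, cost 3·38·24 = 2736; (A₁ (A₂ A₃)): 14×3 by 3×24 → 14×24, cost 14·3·24 = 1008; cumulative 3744. Total 3744.
Order ((A₁ A₂) A₃): (A₁ A₂): 14×3 by 3×38 → 14×38, cost 14·3·38 = 1596; ((A₁ A₂) A₃): 14×38 by 38×24 → 14×24, cost 14·38·24 = 12768; cumulative 14364. Total 14364.
Minimum: 3744.

3744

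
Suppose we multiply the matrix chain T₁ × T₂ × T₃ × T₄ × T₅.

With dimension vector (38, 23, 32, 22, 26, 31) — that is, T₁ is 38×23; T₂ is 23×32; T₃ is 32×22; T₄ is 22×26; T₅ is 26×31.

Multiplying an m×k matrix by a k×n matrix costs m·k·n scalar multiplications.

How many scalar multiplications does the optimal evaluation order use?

74980

Adjacent pairs: T₁T₂ = 38·23·32 = 27968; T₂T₃ = 23·32·22 = 16192; T₃T₄ = 32·22·26 = 18304; T₄T₅ = 22·26·31 = 17732.
Length 3: T₁..T₃: k=1: 0+16192+38·23·22=35420; k=2: 27968+0+38·32·22=54720 → min 35420 | T₂..T₄: k=2: 0+18304+23·32·26=37440; k=3: 16192+0+23·22·26=29348 → min 29348 | T₃..T₅: k=3: 0+17732+32·22·31=39556; k=4: 18304+0+32·26·31=44096 → min 39556.
Length 4: T₁..T₄: k=1: 0+29348+38·23·26=52072; k=2: 27968+18304+38·32·26=77888; k=3: 35420+0+38·22·26=57156 → min 52072 | T₂..T₅: k=2: 0+39556+23·32·31=62372; k=3: 16192+17732+23·22·31=49610; k=4: 29348+0+23·26·31=47886 → min 47886.
Length 5: T₁..T₅: k=1: 0+47886+38·23·31=74980; k=2: 27968+39556+38·32·31=105220; k=3: 35420+17732+38·22·31=79068; k=4: 52072+0+38·26·31=82700 → min 74980.
Optimal order: (T₁ × (((T₂ × T₃) × T₄) × T₅)) with cost 74980.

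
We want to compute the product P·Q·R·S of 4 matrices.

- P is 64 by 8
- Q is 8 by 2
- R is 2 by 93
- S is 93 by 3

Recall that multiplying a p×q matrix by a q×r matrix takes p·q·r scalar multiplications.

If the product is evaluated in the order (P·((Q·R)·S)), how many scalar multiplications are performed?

(Q·R): 8×2 by 2×93 → 8×93, cost 8·2·93 = 1488
((Q·R)·S): 8×93 by 93×3 → 8×3, cost 8·93·3 = 2232; cumulative 3720
(P·((Q·R)·S)): 64×8 by 8×3 → 64×3, cost 64·8·3 = 1536; cumulative 5256
Total: 5256 scalar multiplications.

5256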